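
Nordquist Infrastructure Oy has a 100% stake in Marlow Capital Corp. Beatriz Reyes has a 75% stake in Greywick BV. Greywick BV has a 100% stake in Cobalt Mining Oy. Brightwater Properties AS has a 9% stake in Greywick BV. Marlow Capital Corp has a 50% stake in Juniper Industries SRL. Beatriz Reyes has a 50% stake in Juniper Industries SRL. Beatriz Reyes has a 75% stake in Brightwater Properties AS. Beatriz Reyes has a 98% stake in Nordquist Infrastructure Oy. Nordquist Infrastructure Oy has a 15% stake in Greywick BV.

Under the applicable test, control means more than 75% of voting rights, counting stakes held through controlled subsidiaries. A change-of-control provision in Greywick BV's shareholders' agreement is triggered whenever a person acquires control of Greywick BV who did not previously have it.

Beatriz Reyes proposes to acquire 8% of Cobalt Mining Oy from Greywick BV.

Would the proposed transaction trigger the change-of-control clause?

The purchase adds only to Beatriz's holdings (Greywick's stake shrinks), so Beatriz is the only person who could newly come to control Greywick.
Beatriz holds 98% of Nordquist, so Beatriz controls Nordquist.
Nordquist and Beatriz together hold 15% + 75% = 90% of Greywick, so Beatriz controls Greywick.
So Beatriz already controls Greywick before the transaction.
After the purchase, Beatriz holds 8% of Cobalt directly, and Greywick's stake falls to 92%.
Beatriz controlled Greywick already, so this is not a new person acquiring control; every other person's position is unchanged or reduced.
No new person acquires control, so the clause is not triggered.

No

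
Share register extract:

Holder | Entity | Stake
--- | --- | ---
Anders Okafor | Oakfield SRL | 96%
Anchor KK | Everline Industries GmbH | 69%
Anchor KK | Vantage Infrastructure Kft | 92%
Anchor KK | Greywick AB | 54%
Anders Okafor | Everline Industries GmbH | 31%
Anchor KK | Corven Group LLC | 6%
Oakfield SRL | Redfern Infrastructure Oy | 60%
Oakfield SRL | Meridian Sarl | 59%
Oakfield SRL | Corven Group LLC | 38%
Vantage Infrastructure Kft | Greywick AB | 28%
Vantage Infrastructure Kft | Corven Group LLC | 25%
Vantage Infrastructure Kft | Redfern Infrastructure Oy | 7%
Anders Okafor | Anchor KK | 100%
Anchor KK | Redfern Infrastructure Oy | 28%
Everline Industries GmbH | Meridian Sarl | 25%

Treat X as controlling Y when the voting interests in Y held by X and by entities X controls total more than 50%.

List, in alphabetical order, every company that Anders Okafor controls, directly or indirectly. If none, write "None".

Anders holds 100% of Anchor, so Anders controls Anchor.
Anders holds 96% of Oakfield, so Anders controls Oakfield.
Anchor holds 92% of Vantage, so Anders controls Vantage.
Anchor and Vantage together hold 54% + 28% = 82% of Greywick, so Anders controls Greywick.
Anchor and Anders together hold 69% + 31% = 100% of Everline, so Anders controls Everline.
Anchor and Oakfield and Vantage together hold 6% + 38% + 25% = 69% of Corven, so Anders controls Corven.
Everline and Oakfield together hold 25% + 59% = 84% of Meridian, so Anders controls Meridian.
Oakfield and Anchor and Vantage together hold 60% + 28% + 7% = 95% of Redfern, so Anders controls Redfern.

Anchor KK, Corven Group LLC, Everline Industries GmbH, Greywick AB, Meridian Sarl, Oakfield SRL, Redfern Infrastructure Oy, Vantage Infrastructure Kft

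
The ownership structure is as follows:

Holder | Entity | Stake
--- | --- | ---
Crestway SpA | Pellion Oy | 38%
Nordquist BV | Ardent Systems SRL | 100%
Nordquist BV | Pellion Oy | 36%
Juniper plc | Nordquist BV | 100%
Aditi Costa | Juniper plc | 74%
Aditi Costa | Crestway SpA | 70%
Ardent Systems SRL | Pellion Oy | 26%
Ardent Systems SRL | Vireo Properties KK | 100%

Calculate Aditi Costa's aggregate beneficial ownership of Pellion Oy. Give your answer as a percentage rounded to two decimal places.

Aditi reaches Pellion along 3 paths.
Via Juniper → Nordquist: 74% × 100% × 36% = 26.64%.
Via Crestway: 70% × 38% = 26.6%.
Via Juniper → Nordquist → Ardent: 74% × 100% × 100% × 26% = 19.24%.
Total: 26.64% + 26.6% + 19.24% = 72.48%.

72.48%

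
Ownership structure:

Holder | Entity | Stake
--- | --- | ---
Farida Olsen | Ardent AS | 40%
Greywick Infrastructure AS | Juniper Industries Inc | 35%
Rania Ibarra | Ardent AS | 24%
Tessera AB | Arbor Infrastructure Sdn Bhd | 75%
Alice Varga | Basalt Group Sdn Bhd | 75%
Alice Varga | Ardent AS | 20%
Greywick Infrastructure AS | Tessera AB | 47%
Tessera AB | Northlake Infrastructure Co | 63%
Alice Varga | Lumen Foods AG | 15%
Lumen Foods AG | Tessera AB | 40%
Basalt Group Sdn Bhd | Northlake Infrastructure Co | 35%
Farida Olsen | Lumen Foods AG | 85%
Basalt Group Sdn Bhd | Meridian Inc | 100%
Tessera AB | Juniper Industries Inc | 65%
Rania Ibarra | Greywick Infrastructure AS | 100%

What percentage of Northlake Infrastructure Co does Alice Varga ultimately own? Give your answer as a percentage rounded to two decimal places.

30.03%

Alice reaches Northlake along 2 paths.
Via Lumen → Tessera: 15% × 40% × 63% = 3.78%.
Via Basalt: 75% × 35% = 26.25%.
Total: 3.78% + 26.25% = 30.03%.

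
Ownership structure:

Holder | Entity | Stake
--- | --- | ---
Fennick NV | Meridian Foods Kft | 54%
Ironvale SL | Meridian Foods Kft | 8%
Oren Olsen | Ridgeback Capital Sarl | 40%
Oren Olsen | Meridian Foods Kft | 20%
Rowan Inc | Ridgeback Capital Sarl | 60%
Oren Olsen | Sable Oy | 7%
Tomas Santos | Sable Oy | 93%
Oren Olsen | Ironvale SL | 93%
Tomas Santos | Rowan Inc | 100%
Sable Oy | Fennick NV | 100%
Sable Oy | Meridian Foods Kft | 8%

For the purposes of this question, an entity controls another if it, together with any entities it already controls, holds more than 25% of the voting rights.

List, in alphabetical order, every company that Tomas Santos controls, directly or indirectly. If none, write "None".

Tomas holds 93% of Sable, so Tomas controls Sable.
Sable holds 100% of Fennick, so Tomas controls Fennick.
Tomas holds 100% of Rowan, so Tomas controls Rowan.
Rowan holds 60% of Ridgeback, so Tomas controls Ridgeback.
Sable and Fennick together hold 8% + 54% = 62% of Meridian, so Tomas controls Meridian.
No other company's threshold is met.

Fennick NV, Meridian Foods Kft, Ridgeback Capital Sarl, Rowan Inc, Sable Oy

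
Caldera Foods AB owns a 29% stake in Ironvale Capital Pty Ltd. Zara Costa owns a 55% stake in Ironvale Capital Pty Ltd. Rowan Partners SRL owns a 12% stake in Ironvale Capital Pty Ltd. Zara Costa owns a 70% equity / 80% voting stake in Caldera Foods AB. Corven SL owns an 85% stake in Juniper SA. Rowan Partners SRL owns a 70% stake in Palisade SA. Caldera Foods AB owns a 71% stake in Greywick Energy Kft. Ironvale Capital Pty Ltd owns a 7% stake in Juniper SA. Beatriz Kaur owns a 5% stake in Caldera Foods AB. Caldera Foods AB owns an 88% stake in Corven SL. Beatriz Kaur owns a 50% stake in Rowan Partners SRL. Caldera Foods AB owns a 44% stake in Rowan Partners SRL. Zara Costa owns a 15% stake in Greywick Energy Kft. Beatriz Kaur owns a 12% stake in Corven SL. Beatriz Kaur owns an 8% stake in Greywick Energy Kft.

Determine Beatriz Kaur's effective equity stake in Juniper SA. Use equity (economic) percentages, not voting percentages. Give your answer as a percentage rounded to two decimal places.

14.48%

Beatriz reaches Juniper along 5 paths.
Via Caldera → Ironvale: 5% × 29% × 7% = 0.1015%.
Via Rowan → Ironvale: 50% × 12% × 7% = 0.42%.
Via Caldera → Rowan → Ironvale: 5% × 44% × 12% × 7% = 0.01848%.
Via Caldera → Corven: 5% × 88% × 85% = 3.74%.
Via Corven: 12% × 85% = 10.2%.
Total: 0.1015% + 0.42% + 0.01848% + 3.74% + 10.2% = 14.47998%.
Rounded: 14.48%.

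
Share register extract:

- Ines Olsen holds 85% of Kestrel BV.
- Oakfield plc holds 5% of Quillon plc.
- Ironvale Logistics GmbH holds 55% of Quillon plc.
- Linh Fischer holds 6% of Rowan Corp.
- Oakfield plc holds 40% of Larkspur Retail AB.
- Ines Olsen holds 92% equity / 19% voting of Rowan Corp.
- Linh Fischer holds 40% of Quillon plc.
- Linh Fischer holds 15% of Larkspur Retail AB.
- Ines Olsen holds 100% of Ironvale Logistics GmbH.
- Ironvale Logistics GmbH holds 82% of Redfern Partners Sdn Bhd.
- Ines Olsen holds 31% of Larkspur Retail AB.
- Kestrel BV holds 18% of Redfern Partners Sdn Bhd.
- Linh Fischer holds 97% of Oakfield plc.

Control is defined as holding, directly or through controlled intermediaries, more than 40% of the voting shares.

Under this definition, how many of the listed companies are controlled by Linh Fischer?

Linh holds 97% of Oakfield, so Linh controls Oakfield.
Oakfield and Linh together hold 40% + 15% = 55% of Larkspur, so Linh controls Larkspur.
Oakfield and Linh together hold 5% + 40% = 45% of Quillon, so Linh controls Quillon.
No other company's threshold is met.
Linh controls 3 companies.

3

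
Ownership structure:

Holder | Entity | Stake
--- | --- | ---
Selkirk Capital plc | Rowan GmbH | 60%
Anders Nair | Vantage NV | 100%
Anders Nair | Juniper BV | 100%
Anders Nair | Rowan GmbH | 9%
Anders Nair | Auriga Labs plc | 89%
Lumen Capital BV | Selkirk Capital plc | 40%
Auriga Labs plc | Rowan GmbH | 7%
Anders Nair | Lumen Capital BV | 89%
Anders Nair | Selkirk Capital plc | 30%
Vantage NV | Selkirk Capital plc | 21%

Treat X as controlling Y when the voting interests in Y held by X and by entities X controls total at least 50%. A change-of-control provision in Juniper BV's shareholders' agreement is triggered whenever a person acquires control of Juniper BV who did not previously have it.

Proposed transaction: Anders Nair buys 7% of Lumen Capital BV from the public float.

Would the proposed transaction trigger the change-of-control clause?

No

The purchase changes only Anders's holdings, so Anders is the only person who could newly come to control Juniper.
Anders holds 100% of Juniper, so Anders controls Juniper.
So Anders already controls Juniper before the transaction.
After the purchase, Anders's direct stake in Lumen rises to 89% + 7% = 96%.
Anders controlled Juniper already, so this is not a new person acquiring control; every other person's position is unchanged or reduced.
No new person acquires control, so the clause is not triggered.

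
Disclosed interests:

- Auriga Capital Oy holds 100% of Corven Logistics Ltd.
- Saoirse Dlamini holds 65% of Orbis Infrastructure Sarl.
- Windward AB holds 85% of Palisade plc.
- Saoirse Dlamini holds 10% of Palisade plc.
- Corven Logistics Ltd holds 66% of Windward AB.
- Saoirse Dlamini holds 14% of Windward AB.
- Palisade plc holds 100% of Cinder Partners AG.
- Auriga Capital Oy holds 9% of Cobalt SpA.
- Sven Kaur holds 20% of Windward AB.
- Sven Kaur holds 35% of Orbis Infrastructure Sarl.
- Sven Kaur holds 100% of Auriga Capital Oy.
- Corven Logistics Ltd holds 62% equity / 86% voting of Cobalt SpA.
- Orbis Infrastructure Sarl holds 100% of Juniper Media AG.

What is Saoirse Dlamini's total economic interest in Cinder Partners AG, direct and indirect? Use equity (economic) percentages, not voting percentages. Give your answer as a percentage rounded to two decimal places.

21.90%

Saoirse reaches Cinder along 2 paths.
Via Windward → Palisade: 14% × 85% × 100% = 11.9%.
Via Palisade: 10% × 100% = 10%.
Total: 11.9% + 10% = 21.9%.
Rounded: 21.90%.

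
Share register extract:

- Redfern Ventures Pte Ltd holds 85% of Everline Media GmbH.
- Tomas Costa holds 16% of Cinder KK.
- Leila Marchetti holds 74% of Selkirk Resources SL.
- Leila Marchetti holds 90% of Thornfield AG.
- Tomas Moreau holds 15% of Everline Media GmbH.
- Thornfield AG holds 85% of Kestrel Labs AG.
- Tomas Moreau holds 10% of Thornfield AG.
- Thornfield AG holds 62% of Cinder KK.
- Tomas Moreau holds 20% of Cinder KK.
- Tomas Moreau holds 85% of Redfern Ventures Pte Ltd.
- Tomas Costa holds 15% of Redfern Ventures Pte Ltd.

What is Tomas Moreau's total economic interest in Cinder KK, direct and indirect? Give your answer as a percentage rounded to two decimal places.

26.20%

Tomas Moreau reaches Cinder along 2 paths.
Direct stake: 20% = 20%.
Via Thornfield: 10% × 62% = 6.2%.
Total: 20% + 6.2% = 26.2%.
Rounded: 26.20%.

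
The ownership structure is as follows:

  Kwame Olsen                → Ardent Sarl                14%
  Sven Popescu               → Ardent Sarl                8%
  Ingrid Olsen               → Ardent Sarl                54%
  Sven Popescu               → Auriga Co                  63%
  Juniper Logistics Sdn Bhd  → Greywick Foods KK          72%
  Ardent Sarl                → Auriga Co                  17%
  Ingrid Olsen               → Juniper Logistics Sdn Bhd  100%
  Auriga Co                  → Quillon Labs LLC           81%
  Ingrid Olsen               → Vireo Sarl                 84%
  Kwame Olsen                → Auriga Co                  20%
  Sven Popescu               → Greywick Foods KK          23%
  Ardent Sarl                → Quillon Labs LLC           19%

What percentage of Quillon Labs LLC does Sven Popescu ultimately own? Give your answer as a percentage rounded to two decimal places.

53.65%

Sven reaches Quillon along 3 paths.
Via Ardent → Auriga: 8% × 17% × 81% = 1.1016%.
Via Auriga: 63% × 81% = 51.03%.
Via Ardent: 8% × 19% = 1.52%.
Total: 1.1016% + 51.03% + 1.52% = 53.6516%.
Rounded: 53.65%.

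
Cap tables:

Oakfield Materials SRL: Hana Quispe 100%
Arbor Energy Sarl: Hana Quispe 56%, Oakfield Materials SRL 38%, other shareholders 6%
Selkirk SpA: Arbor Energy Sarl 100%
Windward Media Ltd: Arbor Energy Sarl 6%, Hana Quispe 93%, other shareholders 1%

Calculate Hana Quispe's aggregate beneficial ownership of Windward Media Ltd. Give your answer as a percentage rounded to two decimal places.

Hana reaches Windward along 3 paths.
Via Arbor: 56% × 6% = 3.36%.
Via Oakfield → Arbor: 100% × 38% × 6% = 2.28%.
Direct stake: 93% = 93%.
Total: 3.36% + 2.28% + 93% = 98.64%.

98.64%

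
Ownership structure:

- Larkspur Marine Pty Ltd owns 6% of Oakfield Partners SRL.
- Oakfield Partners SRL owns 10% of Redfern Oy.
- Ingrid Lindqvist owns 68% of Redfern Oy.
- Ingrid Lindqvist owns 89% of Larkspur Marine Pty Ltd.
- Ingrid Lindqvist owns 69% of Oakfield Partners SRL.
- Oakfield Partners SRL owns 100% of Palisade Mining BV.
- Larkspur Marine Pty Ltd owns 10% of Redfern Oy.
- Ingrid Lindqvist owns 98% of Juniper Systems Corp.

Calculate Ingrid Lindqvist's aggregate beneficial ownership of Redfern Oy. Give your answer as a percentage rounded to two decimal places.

84.33%

Ingrid reaches Redfern along 4 paths.
Via Oakfield: 69% × 10% = 6.9%.
Via Larkspur → Oakfield: 89% × 6% × 10% = 0.534%.
Via Larkspur: 89% × 10% = 8.9%.
Direct stake: 68% = 68%.
Total: 6.9% + 0.534% + 8.9% + 68% = 84.334%.
Rounded: 84.33%.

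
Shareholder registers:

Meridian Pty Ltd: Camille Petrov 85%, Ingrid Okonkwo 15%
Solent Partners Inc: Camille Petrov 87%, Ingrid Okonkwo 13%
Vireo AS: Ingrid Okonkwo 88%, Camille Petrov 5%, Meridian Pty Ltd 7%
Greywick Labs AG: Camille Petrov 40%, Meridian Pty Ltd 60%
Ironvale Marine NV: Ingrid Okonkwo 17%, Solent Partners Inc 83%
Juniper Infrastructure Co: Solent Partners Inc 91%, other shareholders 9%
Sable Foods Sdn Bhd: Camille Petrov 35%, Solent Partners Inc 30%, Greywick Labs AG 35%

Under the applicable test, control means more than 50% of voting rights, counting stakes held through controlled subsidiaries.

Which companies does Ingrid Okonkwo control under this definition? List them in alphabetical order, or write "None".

Vireo AS

Ingrid holds 88% of Vireo, so Ingrid controls Vireo.
No other company's threshold is met.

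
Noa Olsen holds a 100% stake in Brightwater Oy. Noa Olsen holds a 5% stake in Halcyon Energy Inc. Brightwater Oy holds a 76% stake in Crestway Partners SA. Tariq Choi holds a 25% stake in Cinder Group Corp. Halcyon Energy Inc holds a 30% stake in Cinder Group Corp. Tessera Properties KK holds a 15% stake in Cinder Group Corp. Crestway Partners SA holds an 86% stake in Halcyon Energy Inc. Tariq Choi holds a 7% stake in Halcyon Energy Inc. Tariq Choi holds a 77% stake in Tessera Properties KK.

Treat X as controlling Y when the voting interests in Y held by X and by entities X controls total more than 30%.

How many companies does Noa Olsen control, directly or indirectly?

3

Noa holds 100% of Brightwater, so Noa controls Brightwater.
Brightwater holds 76% of Crestway, so Noa controls Crestway.
Crestway and Noa together hold 86% + 5% = 91% of Halcyon, so Noa controls Halcyon.
No other company's threshold is met.
Noa controls 3 companies.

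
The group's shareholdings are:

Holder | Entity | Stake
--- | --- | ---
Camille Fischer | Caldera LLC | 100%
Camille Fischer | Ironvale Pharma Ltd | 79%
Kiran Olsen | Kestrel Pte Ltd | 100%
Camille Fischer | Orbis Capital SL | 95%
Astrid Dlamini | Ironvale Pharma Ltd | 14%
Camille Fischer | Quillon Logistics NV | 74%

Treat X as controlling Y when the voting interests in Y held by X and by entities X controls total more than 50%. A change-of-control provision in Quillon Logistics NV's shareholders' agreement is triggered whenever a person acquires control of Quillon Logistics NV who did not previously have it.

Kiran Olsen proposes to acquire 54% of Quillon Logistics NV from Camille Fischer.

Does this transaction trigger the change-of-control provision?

The purchase adds only to Kiran's holdings (Camille's stake shrinks), so Kiran is the only person who could newly come to control Quillon.
Kiran holds 100% of Kestrel, so Kiran controls Kestrel.
Neither Kiran nor any entity Kiran controls holds any voting interest in Quillon.
So before the transaction, Kiran does not control Quillon.
After the purchase, Kiran holds 54% of Quillon directly, and Camille's stake falls to 20%.
Kiran holds 54% of Quillon, so Kiran controls Quillon.
Kiran did not control Quillon before and does after, so the clause is triggered.

Yes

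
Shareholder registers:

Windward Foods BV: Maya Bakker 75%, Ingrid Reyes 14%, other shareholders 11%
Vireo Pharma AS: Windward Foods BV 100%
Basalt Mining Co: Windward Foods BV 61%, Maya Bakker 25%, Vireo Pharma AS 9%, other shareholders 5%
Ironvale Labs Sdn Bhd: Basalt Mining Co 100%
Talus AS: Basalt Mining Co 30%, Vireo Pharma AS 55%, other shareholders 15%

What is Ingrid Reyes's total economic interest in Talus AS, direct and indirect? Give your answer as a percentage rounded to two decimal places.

Ingrid reaches Talus along 3 paths.
Via Windward → Basalt: 14% × 61% × 30% = 2.562%.
Via Windward → Vireo → Basalt: 14% × 100% × 9% × 30% = 0.378%.
Via Windward → Vireo: 14% × 100% × 55% = 7.7%.
Total: 2.562% + 0.378% + 7.7% = 10.64%.

10.64%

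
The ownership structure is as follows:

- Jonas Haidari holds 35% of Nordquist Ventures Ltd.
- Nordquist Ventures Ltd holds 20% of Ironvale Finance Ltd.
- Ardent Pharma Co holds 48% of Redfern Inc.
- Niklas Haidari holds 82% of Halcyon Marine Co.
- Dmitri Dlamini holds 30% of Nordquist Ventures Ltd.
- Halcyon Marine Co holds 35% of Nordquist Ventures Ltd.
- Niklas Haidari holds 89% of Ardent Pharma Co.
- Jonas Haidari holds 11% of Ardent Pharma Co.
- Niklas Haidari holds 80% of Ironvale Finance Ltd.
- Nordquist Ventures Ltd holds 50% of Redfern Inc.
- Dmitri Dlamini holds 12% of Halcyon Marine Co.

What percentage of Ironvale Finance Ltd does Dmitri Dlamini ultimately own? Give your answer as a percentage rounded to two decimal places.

Dmitri reaches Ironvale along 2 paths.
Via Nordquist: 30% × 20% = 6%.
Via Halcyon → Nordquist: 12% × 35% × 20% = 0.84%.
Total: 6% + 0.84% = 6.84%.

6.84%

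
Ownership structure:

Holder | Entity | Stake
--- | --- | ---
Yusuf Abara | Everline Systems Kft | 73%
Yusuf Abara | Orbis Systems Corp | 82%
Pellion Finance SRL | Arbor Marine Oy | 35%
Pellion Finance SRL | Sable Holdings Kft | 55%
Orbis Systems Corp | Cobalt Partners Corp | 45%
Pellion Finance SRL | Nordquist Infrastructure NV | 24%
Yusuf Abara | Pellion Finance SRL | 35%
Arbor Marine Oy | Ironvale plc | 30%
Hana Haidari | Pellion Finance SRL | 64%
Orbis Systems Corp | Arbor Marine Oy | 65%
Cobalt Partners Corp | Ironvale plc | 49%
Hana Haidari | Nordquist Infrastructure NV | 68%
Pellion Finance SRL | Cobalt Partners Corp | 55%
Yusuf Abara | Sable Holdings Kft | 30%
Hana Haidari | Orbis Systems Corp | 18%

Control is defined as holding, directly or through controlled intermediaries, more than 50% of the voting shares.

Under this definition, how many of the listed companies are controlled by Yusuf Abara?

Yusuf holds 82% of Orbis, so Yusuf controls Orbis.
Orbis holds 65% of Arbor, so Yusuf controls Arbor.
Yusuf holds 73% of Everline, so Yusuf controls Everline.
No other company's threshold is met.
Yusuf controls 3 companies.

3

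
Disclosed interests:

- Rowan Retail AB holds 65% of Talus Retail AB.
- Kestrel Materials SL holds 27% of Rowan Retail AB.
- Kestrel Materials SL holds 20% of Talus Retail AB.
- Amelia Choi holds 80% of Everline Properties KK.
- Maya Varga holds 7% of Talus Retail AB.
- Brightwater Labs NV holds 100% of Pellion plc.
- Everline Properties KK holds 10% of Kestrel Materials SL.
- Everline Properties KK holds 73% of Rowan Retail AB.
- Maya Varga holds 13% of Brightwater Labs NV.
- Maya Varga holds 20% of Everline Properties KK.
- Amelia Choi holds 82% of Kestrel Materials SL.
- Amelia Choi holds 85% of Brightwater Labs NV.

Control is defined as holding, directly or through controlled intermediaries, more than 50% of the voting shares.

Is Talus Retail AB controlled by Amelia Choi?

Amelia holds 80% of Everline, so Amelia controls Everline.
Amelia and Everline together hold 82% + 10% = 92% of Kestrel, so Amelia controls Kestrel.
Kestrel and Everline together hold 27% + 73% = 100% of Rowan, so Amelia controls Rowan.
Kestrel and Rowan together hold 20% + 65% = 85% of Talus, so Amelia controls Talus.

Yes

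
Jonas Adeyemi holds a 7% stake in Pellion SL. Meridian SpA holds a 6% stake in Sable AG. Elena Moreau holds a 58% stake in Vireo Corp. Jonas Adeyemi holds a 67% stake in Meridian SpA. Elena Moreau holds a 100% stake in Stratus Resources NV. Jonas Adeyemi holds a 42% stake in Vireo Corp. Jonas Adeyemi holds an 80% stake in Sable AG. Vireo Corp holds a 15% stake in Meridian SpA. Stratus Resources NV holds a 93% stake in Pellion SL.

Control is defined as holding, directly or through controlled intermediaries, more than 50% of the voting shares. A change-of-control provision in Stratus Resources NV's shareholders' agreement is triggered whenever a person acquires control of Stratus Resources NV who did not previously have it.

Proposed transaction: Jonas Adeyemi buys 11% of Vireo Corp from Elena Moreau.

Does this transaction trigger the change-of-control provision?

No

The purchase adds only to Jonas's holdings (Elena's stake shrinks), so Jonas is the only person who could newly come to control Stratus.
Jonas holds 67% of Meridian, so Jonas controls Meridian.
Jonas and Meridian together hold 80% + 6% = 86% of Sable, so Jonas controls Sable.
Neither Jonas nor any entity Jonas controls holds any voting interest in Stratus.
So before the transaction, Jonas does not control Stratus.
After the purchase, Jonas's direct stake in Vireo rises to 42% + 11% = 53%, and Elena's stake falls to 47%.
Jonas holds 53% of Vireo, so Jonas controls Vireo.
Vireo and Jonas together hold 15% + 67% = 82% of Meridian, so Jonas controls Meridian.
After the transaction, neither Jonas nor any entity Jonas controls holds a voting interest in Stratus, so Jonas still does not control it.
No new person acquires control, so the clause is not triggered.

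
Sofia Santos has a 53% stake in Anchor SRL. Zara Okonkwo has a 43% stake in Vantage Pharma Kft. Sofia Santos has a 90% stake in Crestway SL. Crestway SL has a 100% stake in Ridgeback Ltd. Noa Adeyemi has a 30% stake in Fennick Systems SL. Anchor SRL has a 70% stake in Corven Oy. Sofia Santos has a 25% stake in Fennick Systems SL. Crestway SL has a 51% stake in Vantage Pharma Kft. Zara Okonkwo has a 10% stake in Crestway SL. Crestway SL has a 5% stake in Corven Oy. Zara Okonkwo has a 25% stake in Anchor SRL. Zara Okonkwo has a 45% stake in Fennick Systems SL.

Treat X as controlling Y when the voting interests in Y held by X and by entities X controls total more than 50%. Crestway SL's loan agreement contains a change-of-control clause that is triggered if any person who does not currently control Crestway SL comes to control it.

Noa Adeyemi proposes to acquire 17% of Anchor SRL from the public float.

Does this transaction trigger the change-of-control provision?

The purchase changes only Noa's holdings, so Noa is the only person who could newly come to control Crestway.
Noa's largest direct stake is 30% in Fennick, which does not meet the threshold, so Noa controls no company.
Neither Noa nor any entity Noa controls holds any voting interest in Crestway.
So before the transaction, Noa does not control Crestway.
After the purchase, Noa holds 17% of Anchor directly.
Noa's side now holds 17% of Anchor, not > 50%, so Noa still does not control Anchor.
After the transaction, neither Noa nor any entity Noa controls holds a voting interest in Crestway, so Noa still does not control it.
No new person acquires control, so the clause is not triggered.

No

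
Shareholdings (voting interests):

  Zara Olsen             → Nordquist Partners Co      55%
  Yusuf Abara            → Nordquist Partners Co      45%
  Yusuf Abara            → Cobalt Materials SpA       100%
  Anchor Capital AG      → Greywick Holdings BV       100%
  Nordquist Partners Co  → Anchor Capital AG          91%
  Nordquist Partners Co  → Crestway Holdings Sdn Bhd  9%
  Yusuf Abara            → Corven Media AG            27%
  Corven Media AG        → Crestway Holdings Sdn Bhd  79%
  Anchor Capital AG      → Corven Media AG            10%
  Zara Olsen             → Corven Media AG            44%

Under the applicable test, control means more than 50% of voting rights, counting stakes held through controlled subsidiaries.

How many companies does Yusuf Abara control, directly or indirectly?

1

Yusuf holds 100% of Cobalt, so Yusuf controls Cobalt.
No other company's threshold is met.
Yusuf controls 1 company.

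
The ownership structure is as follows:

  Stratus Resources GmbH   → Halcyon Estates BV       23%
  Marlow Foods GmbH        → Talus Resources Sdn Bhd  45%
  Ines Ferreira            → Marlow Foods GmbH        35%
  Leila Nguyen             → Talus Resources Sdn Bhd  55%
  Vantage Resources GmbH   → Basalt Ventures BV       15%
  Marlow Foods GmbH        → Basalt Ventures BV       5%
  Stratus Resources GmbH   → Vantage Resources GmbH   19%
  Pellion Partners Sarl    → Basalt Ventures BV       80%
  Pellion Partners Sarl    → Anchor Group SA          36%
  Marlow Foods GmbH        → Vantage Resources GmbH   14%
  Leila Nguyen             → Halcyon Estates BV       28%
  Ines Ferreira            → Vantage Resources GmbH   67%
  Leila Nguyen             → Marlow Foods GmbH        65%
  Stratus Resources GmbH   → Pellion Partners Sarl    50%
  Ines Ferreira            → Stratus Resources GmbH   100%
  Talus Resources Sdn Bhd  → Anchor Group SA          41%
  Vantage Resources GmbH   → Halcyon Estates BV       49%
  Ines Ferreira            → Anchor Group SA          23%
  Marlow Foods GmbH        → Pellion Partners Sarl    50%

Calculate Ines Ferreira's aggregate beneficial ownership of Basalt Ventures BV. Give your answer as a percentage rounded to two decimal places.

69.39%

Ines reaches Basalt along 6 paths.
Via Marlow → Pellion: 35% × 50% × 80% = 14%.
Via Stratus → Pellion: 100% × 50% × 80% = 40%.
Via Vantage: 67% × 15% = 10.05%.
Via Marlow → Vantage: 35% × 14% × 15% = 0.735%.
Via Stratus → Vantage: 100% × 19% × 15% = 2.85%.
Via Marlow: 35% × 5% = 1.75%.
Total: 14% + 40% + 10.05% + 0.735% + 2.85% + 1.75% = 69.385%.
Rounded: 69.39%.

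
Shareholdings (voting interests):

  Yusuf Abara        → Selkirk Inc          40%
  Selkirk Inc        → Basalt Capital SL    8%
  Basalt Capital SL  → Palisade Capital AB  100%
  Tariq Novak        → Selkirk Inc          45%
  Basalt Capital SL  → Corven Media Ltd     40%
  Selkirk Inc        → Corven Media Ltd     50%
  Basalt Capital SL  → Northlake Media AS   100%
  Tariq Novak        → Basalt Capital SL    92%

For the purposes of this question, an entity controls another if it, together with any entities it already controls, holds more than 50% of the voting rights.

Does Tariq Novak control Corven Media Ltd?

No

Tariq holds 92% of Basalt, so Tariq controls Basalt.
Basalt holds 100% of Palisade, so Tariq controls Palisade.
Basalt holds 100% of Northlake, so Tariq controls Northlake.
In Corven, Tariq's side holds only 40%, not > 50%.
So Tariq does not control Corven.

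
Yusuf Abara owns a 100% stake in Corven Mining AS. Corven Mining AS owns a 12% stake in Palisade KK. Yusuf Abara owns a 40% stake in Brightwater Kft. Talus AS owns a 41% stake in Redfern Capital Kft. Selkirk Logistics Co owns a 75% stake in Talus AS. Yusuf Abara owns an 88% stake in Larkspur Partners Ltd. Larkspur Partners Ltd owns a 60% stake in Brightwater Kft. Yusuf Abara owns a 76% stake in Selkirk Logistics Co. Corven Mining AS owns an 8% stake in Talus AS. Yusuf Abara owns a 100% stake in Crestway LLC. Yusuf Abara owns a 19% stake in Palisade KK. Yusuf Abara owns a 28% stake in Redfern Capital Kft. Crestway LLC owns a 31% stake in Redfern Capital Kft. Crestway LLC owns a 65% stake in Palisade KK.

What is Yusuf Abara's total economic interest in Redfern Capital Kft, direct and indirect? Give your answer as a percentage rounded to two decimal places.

Yusuf reaches Redfern along 4 paths.
Via Selkirk → Talus: 76% × 75% × 41% = 23.37%.
Via Corven → Talus: 100% × 8% × 41% = 3.28%.
Via Crestway: 100% × 31% = 31%.
Direct stake: 28% = 28%.
Total: 23.37% + 3.28% + 31% + 28% = 85.65%.

85.65%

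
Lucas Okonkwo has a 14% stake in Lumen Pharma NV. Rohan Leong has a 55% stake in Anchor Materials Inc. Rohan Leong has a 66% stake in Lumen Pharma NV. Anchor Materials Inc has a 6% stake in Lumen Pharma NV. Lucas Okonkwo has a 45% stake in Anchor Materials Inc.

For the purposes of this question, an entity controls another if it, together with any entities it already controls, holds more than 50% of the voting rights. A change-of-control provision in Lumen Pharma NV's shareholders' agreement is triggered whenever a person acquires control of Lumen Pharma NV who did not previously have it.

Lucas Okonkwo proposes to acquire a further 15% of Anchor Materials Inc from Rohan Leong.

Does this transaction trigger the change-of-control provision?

No

The purchase adds only to Lucas's holdings (Rohan's stake shrinks), so Lucas is the only person who could newly come to control Lumen.
Lucas's largest direct stake is 45% in Anchor, which does not meet the threshold, so Lucas controls no company.
In Lumen, Lucas's side holds only 14%, not > 50%.
So before the transaction, Lucas does not control Lumen.
After the purchase, Lucas's direct stake in Anchor rises to 45% + 15% = 60%, and Rohan's stake falls to 40%.
Lucas holds 60% of Anchor, so Lucas controls Anchor.
After the transaction, Lucas's side holds 14% + 6% = 20% of Lumen, not > 50%, so Lucas still does not control Lumen.
No new person acquires control, so the clause is not triggered.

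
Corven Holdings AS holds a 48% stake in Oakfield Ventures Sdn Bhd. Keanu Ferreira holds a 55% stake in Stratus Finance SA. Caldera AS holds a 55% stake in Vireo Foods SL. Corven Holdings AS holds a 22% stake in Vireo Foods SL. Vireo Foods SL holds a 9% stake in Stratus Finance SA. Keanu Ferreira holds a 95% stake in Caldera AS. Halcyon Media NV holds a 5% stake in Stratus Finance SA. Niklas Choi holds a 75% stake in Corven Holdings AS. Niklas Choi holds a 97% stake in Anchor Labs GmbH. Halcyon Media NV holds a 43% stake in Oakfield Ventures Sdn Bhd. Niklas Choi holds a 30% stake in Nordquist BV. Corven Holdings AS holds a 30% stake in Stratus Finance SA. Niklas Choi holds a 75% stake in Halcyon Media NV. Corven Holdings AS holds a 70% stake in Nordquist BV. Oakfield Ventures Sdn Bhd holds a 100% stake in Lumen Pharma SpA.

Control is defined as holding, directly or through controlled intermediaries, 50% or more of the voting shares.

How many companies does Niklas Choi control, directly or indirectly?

6

Niklas holds 75% of Halcyon, so Niklas controls Halcyon.
Niklas holds 75% of Corven, so Niklas controls Corven.
Corven and Niklas together hold 70% + 30% = 100% of Nordquist, so Niklas controls Nordquist.
Niklas holds 97% of Anchor, so Niklas controls Anchor.
Halcyon and Corven together hold 43% + 48% = 91% of Oakfield, so Niklas controls Oakfield.
Oakfield holds 100% of Lumen, so Niklas controls Lumen.
No other company's threshold is met.
Niklas controls 6 companies.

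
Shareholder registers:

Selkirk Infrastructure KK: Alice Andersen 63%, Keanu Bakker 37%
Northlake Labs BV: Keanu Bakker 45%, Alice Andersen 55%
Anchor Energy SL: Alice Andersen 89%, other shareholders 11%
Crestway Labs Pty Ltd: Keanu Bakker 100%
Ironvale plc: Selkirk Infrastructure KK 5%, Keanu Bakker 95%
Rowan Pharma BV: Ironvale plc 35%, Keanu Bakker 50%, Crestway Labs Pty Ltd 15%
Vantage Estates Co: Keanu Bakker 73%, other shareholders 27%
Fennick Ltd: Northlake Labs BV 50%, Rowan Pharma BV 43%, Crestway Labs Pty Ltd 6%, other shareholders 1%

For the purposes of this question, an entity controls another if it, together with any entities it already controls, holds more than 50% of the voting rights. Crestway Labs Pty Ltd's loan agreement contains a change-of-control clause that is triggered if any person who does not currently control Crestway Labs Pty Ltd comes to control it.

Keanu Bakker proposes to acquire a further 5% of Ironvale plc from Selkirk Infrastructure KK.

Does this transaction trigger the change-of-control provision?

No

The purchase adds only to Keanu's holdings (Selkirk's stake shrinks), so Keanu is the only person who could newly come to control Crestway.
Keanu holds 100% of Crestway, so Keanu controls Crestway.
So Keanu already controls Crestway before the transaction.
After the purchase, Keanu's direct stake in Ironvale rises to 95% + 5% = 100%, and Selkirk's stake falls to 0%.
Keanu controlled Crestway already, so this is not a new person acquiring control; every other person's position is unchanged or reduced.
No new person acquires control, so the clause is not triggered.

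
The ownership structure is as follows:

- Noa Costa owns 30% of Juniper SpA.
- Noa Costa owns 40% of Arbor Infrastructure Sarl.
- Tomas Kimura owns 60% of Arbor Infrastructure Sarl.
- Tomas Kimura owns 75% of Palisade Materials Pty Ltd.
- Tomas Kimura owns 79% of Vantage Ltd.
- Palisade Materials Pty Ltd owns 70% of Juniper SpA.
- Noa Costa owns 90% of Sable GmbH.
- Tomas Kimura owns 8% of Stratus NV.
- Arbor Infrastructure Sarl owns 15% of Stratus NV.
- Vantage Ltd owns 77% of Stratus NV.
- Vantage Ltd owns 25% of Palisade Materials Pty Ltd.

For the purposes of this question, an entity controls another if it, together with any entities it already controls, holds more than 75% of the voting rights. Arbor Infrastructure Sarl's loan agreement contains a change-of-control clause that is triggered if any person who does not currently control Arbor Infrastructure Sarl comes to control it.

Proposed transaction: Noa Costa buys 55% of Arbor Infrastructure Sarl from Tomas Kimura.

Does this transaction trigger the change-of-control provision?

Yes

The purchase adds only to Noa's holdings (Tomas's stake shrinks), so Noa is the only person who could newly come to control Arbor.
Noa holds 90% of Sable, so Noa controls Sable.
In Arbor, Noa's side holds only 40%, not > 75%.
So before the transaction, Noa does not control Arbor.
After the purchase, Noa's direct stake in Arbor rises to 40% + 55% = 95%, and Tomas's stake falls to 5%.
Noa holds 95% of Arbor, so Noa controls Arbor.
Noa did not control Arbor before and does after, so the clause is triggered.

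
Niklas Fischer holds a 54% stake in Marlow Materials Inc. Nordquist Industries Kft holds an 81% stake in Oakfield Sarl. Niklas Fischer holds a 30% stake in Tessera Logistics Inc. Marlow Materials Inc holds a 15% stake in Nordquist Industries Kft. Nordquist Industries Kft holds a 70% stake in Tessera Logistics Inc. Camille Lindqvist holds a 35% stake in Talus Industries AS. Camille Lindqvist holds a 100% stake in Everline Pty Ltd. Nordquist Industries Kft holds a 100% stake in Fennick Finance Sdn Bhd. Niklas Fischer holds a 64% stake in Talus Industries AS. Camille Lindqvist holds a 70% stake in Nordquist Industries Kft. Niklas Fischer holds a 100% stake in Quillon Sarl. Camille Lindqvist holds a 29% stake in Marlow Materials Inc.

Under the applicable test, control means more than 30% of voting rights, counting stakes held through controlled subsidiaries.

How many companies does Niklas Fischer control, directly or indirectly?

Niklas holds 64% of Talus, so Niklas controls Talus.
Niklas holds 54% of Marlow, so Niklas controls Marlow.
Niklas holds 100% of Quillon, so Niklas controls Quillon.
No other company's threshold is met.
Niklas controls 3 companies.

3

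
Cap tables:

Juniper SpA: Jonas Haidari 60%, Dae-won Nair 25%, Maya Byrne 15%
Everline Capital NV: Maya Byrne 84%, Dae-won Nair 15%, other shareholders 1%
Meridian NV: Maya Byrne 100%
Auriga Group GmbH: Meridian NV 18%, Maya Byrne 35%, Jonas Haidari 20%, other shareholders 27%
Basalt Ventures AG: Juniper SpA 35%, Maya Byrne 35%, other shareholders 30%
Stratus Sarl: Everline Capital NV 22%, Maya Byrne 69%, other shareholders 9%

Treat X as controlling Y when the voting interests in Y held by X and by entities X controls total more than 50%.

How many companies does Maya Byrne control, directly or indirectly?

Maya holds 84% of Everline, so Maya controls Everline.
Maya holds 100% of Meridian, so Maya controls Meridian.
Meridian and Maya together hold 18% + 35% = 53% of Auriga, so Maya controls Auriga.
Everline and Maya together hold 22% + 69% = 91% of Stratus, so Maya controls Stratus.
No other company's threshold is met.
Maya controls 4 companies.

4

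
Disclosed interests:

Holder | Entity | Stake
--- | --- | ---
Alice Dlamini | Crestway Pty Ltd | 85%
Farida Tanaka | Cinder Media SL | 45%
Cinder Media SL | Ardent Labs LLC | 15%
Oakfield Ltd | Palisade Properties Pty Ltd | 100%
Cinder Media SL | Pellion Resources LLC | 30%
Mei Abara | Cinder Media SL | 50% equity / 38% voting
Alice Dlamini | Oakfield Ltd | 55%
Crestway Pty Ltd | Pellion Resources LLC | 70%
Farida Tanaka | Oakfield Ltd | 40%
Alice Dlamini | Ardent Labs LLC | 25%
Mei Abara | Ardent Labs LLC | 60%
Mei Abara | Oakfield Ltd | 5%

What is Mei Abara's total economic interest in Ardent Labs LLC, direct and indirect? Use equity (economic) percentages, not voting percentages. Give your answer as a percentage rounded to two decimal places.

Mei reaches Ardent along 2 paths.
Via Cinder: 50% × 15% = 7.5%.
Direct stake: 60% = 60%.
Total: 7.5% + 60% = 67.5%.
Rounded: 67.50%.

67.50%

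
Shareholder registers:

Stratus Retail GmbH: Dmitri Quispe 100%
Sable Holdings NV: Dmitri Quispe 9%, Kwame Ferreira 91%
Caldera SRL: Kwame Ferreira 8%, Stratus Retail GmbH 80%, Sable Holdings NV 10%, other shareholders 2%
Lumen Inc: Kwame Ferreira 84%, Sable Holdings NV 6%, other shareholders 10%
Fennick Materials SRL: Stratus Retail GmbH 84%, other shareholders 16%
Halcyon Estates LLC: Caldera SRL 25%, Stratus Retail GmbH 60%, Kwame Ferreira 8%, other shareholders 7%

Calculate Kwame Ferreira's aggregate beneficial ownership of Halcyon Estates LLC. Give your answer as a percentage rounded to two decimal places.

Kwame reaches Halcyon along 3 paths.
Via Caldera: 8% × 25% = 2%.
Via Sable → Caldera: 91% × 10% × 25% = 2.275%.
Direct stake: 8% = 8%.
Total: 2% + 2.275% + 8% = 12.275%.
Rounded: 12.28%.

12.28%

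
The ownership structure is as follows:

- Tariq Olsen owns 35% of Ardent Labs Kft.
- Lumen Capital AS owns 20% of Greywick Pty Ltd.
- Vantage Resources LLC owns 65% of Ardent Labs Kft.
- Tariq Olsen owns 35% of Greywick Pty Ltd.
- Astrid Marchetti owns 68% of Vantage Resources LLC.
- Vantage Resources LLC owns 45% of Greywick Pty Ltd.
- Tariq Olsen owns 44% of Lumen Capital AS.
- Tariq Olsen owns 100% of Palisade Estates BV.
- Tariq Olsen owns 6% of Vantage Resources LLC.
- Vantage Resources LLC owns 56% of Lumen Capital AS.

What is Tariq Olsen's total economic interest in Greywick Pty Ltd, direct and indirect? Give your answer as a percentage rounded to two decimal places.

47.17%

Tariq reaches Greywick along 4 paths.
Via Vantage: 6% × 45% = 2.7%.
Direct stake: 35% = 35%.
Via Vantage → Lumen: 6% × 56% × 20% = 0.672%.
Via Lumen: 44% × 20% = 8.8%.
Total: 2.7% + 35% + 0.672% + 8.8% = 47.172%.
Rounded: 47.17%.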